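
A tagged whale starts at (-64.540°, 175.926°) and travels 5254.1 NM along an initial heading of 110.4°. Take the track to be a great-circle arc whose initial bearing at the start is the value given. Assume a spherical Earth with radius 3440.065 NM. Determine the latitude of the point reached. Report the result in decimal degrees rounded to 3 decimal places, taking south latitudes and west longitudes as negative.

δ = 5254.1/3440.065 = 1.527326 rad (87.5093°).
With φ₁ = -64.540° = -1.126435 rad and θ = 110.4° = 1.926843 rad:
sin φ₂ = sin φ₁ cos δ + cos φ₁ sin δ cos θ = (-0.902886)(0.043457) + (0.429881)(0.999055)(-0.348572) = -0.188939
φ₂ = asin(-0.188939) = -0.190082 rad = -10.891°.
Then Δλ = atan2(0.402539, -0.127134) = 1.876712 rad, from sin θ sin δ cos φ₁ over cos δ − sin φ₁ sin φ₂.
λ₂ = 175.926° + 107.528° = 283.454°, normalized to (−180°, 180°] → -76.546°.

latitude -10.891°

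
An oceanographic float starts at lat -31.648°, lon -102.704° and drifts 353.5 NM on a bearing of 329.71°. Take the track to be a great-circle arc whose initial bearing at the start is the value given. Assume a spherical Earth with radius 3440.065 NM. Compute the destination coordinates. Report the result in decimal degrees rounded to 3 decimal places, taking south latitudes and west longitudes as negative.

latitude -26.521°, longitude -106.019°

The arc subtends δ = 353.5/3440.065 = 0.102760 rad at the centre.
Converting: φ₁ = -0.552362 rad, θ = 5.754525 rad.
sin φ₂ = sin φ₁ cos δ + cos φ₁ sin δ cos θ = (-0.524699)(0.994725) + (0.851288)(0.102579)(0.863484) = -0.446528
φ₂ = asin(-0.446528) = -0.462882 rad = -26.521°.
Then Δλ = atan2(-0.044044, 0.760432) = -0.057855 rad, from sin θ sin δ cos φ₁ over cos δ − sin φ₁ sin φ₂.
Hence λ₂ = -102.704° + -3.315° = -106.019°.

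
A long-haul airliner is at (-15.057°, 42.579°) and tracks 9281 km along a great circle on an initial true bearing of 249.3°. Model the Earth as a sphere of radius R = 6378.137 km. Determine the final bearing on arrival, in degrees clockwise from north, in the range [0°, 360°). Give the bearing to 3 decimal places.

final bearing 283.607°

δ = 9281/6378.137 = 1.455127 rad (83.3726°).
Converting: φ₁ = -0.262794 rad, θ = 4.351106 rad.
sin φ₂ = sin φ₁ cos δ + cos φ₁ sin δ cos θ = (-0.259780)(0.115411) + (0.965668)(0.993318)(-0.353475) = -0.369040
φ₂ = asin(-0.369040) = -0.377976 rad = -21.656°.
Δλ = atan2( sin θ sin δ cos φ₁ , cos δ − sin φ₁ sin φ₂ ) = atan2(-0.897292, 0.019542) = -1.549021 rad = -88.752°.
λ₂ = 42.579° + -88.752° = -46.173°.
The forward bearing on arrival equals the back-azimuth from the destination plus 180°.
Back-azimuth from P₂ (-21.656°, -46.173°) to P₁ (-15.057°, 42.579°), with Δλ' = λ₁ − λ₂ = 88.752°: atan2( sin Δλ' cos φ₁ , cos φ₂ sin φ₁ − sin φ₂ cos φ₁ cos Δλ' ) = 103.607°.
Final bearing = (103.607° + 180°) mod 360° = 283.607°.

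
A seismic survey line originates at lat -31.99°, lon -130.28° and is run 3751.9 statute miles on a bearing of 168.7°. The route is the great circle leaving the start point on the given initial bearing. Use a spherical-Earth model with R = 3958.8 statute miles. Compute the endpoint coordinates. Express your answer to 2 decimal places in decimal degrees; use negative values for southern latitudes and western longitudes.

latitude -79.92°, longitude -64.93°

δ = 3751.9/3958.8 = 0.947737 rad (54.3013°).
Start latitude φ₁ = -0.558331 rad; initial bearing θ = 2.944370 rad.
sin φ₂ = sin φ₁ cos δ + cos φ₁ sin δ cos θ = (-0.529771)(0.583523) + (0.848141)(0.812097)(-0.980615) = -0.984554
φ₂ = asin(-0.984554) = -1.394807 rad = -79.92°.
Δλ = atan2( sin θ sin δ cos φ₁ , cos δ − sin φ₁ sin φ₂ ) = atan2(0.134962, 0.061934) = 1.140565 rad = 65.35°.
Hence λ₂ = -130.28° + 65.35° = -64.93°.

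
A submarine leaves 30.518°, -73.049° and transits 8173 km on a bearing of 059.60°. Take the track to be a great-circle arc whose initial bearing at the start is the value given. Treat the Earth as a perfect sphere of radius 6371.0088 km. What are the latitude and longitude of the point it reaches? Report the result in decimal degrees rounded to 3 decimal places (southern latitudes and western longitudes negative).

latitude 34.208°, longitude 17.071°

Central angle δ = d/R = 1.282842 rad.
Converting: φ₁ = 0.532640 rad, θ = 1.040216 rad.
Destination latitude: φ₂ = arcsin( sin φ₁ cos δ + cos φ₁ sin δ cos θ ) = arcsin(0.562197) = 34.208°.
For the longitude increment, Δλ = atan2( sin θ sin δ cos φ₁, cos δ − sin φ₁ sin φ₂ ) = atan2(0.712437, -0.001498) = 90.120°.
λ₂ = -73.049° + 90.120° = 17.071°.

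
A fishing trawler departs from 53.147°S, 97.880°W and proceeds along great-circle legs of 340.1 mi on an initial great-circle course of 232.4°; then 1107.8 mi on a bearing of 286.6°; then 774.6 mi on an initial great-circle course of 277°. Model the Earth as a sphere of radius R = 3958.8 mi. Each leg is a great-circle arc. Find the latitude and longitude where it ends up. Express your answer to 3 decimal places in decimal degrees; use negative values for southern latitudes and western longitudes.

latitude -46.241°, longitude -144.741°

Apply the spherical direct solution leg by leg, carrying full precision between legs.
Leg 1: from (-53.147°, -97.880°), δ = 340.1/3958.8 = 0.085910 rad, θ = 232.4° → φ = -55.958°, λ = -104.855°.
Leg 2: from (-55.958°, -104.855°), δ = 1107.8/3958.8 = 0.279832 rad, θ = 286.6° → φ = -48.783°, λ = -128.540°.
Leg 3: from (-48.783°, -128.540°), δ = 774.6/3958.8 = 0.195665 rad, θ = 277° → φ = -46.241°, λ = -144.741°.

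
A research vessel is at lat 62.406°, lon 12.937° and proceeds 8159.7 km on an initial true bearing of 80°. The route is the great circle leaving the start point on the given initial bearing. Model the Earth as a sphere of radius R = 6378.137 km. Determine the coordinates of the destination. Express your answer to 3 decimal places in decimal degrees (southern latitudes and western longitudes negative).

The arc subtends δ = 8159.7/6378.137 = 1.279323 rad at the centre.
Converting: φ₁ = 1.089190 rad, θ = 1.396263 rad.
Applying the spherical law of cosines for sides, sin φ₂ = sin φ₁ cos δ + cos φ₁ sin δ cos θ = 0.331718, so φ₂ = 19.373°.
For the longitude increment, Δλ = atan2( sin θ sin δ cos φ₁, cos δ − sin φ₁ sin φ₂ ) = atan2(0.436926, -0.006623) = 90.868°.
λ₂ = 12.937° + 90.868° = 103.805°.

latitude 19.373°, longitude 103.805°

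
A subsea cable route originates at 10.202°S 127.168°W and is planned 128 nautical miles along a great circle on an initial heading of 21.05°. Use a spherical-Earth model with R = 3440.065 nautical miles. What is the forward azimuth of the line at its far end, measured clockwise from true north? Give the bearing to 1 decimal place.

δ = 128/3440.065 = 0.037209 rad (2.1319°).
Converting: φ₁ = -0.178058 rad, θ = 0.367392 rad.
Destination latitude: φ₂ = arcsin( sin φ₁ cos δ + cos φ₁ sin δ cos θ ) = arcsin(-0.142828) = -8.212°.
Δλ = atan2( sin θ sin δ cos φ₁ , cos δ − sin φ₁ sin φ₂ ) = atan2(0.013150, 0.974010) = 0.013500 rad = 0.774°.
λ₂ = -127.168° + 0.774° = -126.394°.
The forward bearing on arrival equals the back-azimuth from the destination plus 180°.
Back-azimuth from P₂ (-8.2°, -126.4°) to P₁ (-10.2°, -127.2°), with Δλ' = λ₁ − λ₂ = -0.8°: atan2( sin Δλ' cos φ₁ , cos φ₂ sin φ₁ − sin φ₂ cos φ₁ cos Δλ' ) = 200.9°.
Final bearing = (200.9° + 180°) mod 360° = 20.9°.

final bearing 20.9°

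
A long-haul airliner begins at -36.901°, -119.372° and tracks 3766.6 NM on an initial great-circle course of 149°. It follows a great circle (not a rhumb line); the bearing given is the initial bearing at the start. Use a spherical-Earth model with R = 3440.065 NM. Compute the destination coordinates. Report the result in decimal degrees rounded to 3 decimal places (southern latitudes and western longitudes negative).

δ = 3766.6/3440.065 = 1.094921 rad (62.7344°).
With φ₁ = -36.901° = -0.644044 rad and θ = 149° = 2.600541 rad:
Applying the spherical law of cosines for sides, sin φ₂ = sin φ₁ cos δ + cos φ₁ sin δ cos θ = -0.884364, so φ₂ = -62.173°.
Δλ = atan2( sin θ sin δ cos φ₁ , cos δ − sin φ₁ sin φ₂ ) = atan2(0.366101, -0.072886) = 1.767313 rad = 101.260°.
Hence λ₂ = -119.372° + 101.260° = -18.112°.

latitude -62.173°, longitude -18.112°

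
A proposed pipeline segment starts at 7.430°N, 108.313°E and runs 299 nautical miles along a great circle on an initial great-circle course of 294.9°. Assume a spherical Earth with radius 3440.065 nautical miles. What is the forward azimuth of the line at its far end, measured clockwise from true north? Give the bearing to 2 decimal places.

final bearing 294.23°

Central angle δ = d/R = 0.086917 rad.
Start latitude φ₁ = 0.129678 rad; initial bearing θ = 5.146976 rad.
sin φ₂ = sin φ₁ cos δ + cos φ₁ sin δ cos θ = (0.129315)(0.996225) + (0.991604)(0.086808)(0.421036) = 0.165069
φ₂ = asin(0.165069) = 0.165828 rad = 9.501°.
For the longitude increment, Δλ = atan2( sin θ sin δ cos φ₁, cos δ − sin φ₁ sin φ₂ ) = atan2(-0.078077, 0.974879) = -4.579°.
λ₂ = 108.313° + -4.579° = 103.734°.
The forward bearing on arrival equals the back-azimuth from the destination plus 180°.
Back-azimuth from P₂ (9.50°, 103.73°) to P₁ (7.43°, 108.31°), with Δλ' = λ₁ − λ₂ = 4.58°: atan2( sin Δλ' cos φ₁ , cos φ₂ sin φ₁ − sin φ₂ cos φ₁ cos Δλ' ) = 114.23°.
Final bearing = (114.23° + 180°) mod 360° = 294.23°.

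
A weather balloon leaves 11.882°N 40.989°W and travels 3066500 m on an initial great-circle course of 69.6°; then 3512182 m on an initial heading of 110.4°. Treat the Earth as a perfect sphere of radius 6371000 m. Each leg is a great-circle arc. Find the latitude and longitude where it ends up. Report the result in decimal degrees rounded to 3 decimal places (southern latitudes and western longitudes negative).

Apply the spherical direct solution leg by leg, carrying full precision between legs.
Leg 1: from (11.882°, -40.989°), δ = 3066500/6371000 = 0.481322 rad, θ = 69.6° → φ = 19.902°, λ = -13.506°.
Leg 2: from (19.902°, -13.506°), δ = 3512182/6371000 = 0.551276 rad, θ = 110.4° → φ = 6.795°, λ = 16.124°.

latitude 6.795°, longitude 16.124°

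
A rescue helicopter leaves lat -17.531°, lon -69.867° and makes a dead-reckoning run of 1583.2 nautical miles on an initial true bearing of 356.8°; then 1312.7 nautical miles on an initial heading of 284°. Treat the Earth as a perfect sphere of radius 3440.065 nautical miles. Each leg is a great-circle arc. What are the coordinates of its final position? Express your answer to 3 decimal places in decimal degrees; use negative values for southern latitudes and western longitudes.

latitude 13.356°, longitude -93.105°

Apply the spherical direct solution leg by leg, carrying full precision between legs.
Leg 1: from (-17.531°, -69.867°), δ = 1583.2/3440.065 = 0.460224 rad, θ = 356.8° → φ = 8.800°, λ = -71.305°.
Leg 2: from (8.800°, -71.305°), δ = 1312.7/3440.065 = 0.381592 rad, θ = 284° → φ = 13.356°, λ = -93.105°.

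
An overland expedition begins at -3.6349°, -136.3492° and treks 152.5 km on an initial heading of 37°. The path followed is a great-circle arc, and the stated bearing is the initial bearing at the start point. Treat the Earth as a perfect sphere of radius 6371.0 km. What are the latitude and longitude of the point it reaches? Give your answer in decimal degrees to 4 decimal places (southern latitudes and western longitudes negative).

Central angle δ = d/R = 0.023937 rad.
With φ₁ = -3.6349° = -0.063441 rad and θ = 37° = 0.645772 rad:
Destination latitude: φ₂ = arcsin( sin φ₁ cos δ + cos φ₁ sin δ cos θ ) = arcsin(-0.044304) = -2.5393°.
Δλ = atan2( sin θ sin δ cos φ₁ , cos δ − sin φ₁ sin φ₂ ) = atan2(0.014375, 0.996905) = 0.014419 rad = 0.8261°.
Hence λ₂ = -136.3492° + 0.8261° = -135.5231°.

latitude -2.5393°, longitude -135.5231°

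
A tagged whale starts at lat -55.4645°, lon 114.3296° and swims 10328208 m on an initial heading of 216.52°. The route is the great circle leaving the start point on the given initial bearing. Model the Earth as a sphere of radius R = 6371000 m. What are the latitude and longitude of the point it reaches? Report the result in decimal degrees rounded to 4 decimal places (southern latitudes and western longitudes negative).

latitude -24.4300°, longitude -24.9176°

The arc subtends δ = 10328208/6371000 = 1.621128 rad at the centre.
With φ₁ = -55.4645° = -0.968038 rad and θ = 216.52° = 3.778987 rad:
Destination latitude: φ₂ = arcsin( sin φ₁ cos δ + cos φ₁ sin δ cos θ ) = arcsin(-0.413581) = -24.4300°.
Δλ = atan2( sin θ sin δ cos φ₁ , cos δ − sin φ₁ sin φ₂ ) = atan2(-0.336947, -0.391008) = -2.430323 rad = -139.2472°.
Hence λ₂ = 114.3296° + -139.2472° = -24.9176°.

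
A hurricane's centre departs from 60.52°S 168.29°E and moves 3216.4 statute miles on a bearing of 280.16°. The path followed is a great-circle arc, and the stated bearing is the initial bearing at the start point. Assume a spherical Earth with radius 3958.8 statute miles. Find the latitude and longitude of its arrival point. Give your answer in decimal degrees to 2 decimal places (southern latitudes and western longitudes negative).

latitude -32.39°, longitude 110.48°

δ = 3216.4/3958.8 = 0.812468 rad (46.5510°).
Start latitude φ₁ = -1.056273 rad; initial bearing θ = 4.889714 rad.
Applying the spherical law of cosines for sides, sin φ₂ = sin φ₁ cos δ + cos φ₁ sin δ cos θ = -0.535647, so φ₂ = -32.39°.
For the longitude increment, Δλ = atan2( sin θ sin δ cos φ₁, cos δ − sin φ₁ sin φ₂ ) = atan2(-0.351670, 0.221413) = -57.81°.
Hence λ₂ = 168.29° + -57.81° = 110.48°.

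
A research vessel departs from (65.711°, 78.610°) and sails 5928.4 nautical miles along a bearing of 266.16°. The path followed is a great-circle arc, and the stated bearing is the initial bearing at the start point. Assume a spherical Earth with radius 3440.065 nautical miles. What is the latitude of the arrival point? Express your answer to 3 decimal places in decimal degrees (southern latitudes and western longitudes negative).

latitude -9.540°

Angular distance δ = d/R = 5928.4 / 3440.065 = 1.723340 rad.
With φ₁ = 65.711° = 1.146873 rad and θ = 266.16° = 4.645368 rad:
Destination latitude: φ₂ = arcsin( sin φ₁ cos δ + cos φ₁ sin δ cos θ ) = arcsin(-0.165730) = -9.540°.
Then Δλ = atan2(-0.405650, -0.000893) = -1.572997 rad, from sin θ sin δ cos φ₁ over cos δ − sin φ₁ sin φ₂.
λ₂ = 78.610° + -90.126° = -11.516°.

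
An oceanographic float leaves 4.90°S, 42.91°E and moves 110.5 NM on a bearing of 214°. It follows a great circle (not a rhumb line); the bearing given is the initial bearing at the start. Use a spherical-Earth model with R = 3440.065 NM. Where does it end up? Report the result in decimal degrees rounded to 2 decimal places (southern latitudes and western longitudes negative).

Central angle δ = d/R = 0.032121 rad.
Start latitude φ₁ = -0.085521 rad; initial bearing θ = 3.735005 rad.
sin φ₂ = sin φ₁ cos δ + cos φ₁ sin δ cos θ = (-0.085417)(0.999484) + (0.996345)(0.032116)(-0.829038) = -0.111901
φ₂ = asin(-0.111901) = -0.112136 rad = -6.42°.
For the longitude increment, Δλ = atan2( sin θ sin δ cos φ₁, cos δ − sin φ₁ sin φ₂ ) = atan2(-0.017893, 0.989926) = -1.04°.
λ₂ = λ₁ + Δλ = 41.87°.

latitude -6.42°, longitude 41.87°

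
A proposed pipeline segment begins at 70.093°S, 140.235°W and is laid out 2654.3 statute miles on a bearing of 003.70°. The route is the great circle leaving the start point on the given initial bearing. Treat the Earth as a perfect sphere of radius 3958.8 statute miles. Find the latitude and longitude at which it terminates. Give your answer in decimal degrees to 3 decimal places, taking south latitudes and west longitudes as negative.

latitude -31.707°, longitude -137.533°

Angular distance δ = d/R = 2654.3 / 3958.8 = 0.670481 rad.
Start latitude φ₁ = -1.223354 rad; initial bearing θ = 0.064577 rad.
Destination latitude: φ₂ = arcsin( sin φ₁ cos δ + cos φ₁ sin δ cos θ ) = arcsin(-0.525575) = -31.707°.
Δλ = atan2( sin θ sin δ cos φ₁ , cos δ − sin φ₁ sin φ₂ ) = atan2(0.013653, 0.289353) = 0.047150 rad = 2.702°.
Hence λ₂ = -140.235° + 2.702° = -137.533°.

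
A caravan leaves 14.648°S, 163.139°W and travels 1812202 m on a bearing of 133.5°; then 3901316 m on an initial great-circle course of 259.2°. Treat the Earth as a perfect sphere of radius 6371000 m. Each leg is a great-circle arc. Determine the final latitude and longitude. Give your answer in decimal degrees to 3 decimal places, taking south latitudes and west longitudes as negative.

Apply the spherical direct solution leg by leg, carrying full precision between legs.
Leg 1: from (-14.648°, -163.139°), δ = 1812202/6371000 = 0.284445 rad, θ = 133.5° → φ = -25.443°, λ = -150.111°.
Leg 2: from (-25.443°, -150.111°), δ = 3901316/6371000 = 0.612355 rad, θ = 259.2° → φ = -26.667°, λ = 170.704°.

latitude -26.667°, longitude 170.704°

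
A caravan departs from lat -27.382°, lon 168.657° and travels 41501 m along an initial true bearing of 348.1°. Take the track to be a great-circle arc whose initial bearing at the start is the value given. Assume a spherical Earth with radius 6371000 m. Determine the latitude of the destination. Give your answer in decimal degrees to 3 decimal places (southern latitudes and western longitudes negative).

latitude -27.017°

Central angle δ = d/R = 0.006514 rad.
Converting: φ₁ = -0.477906 rad, θ = 6.075491 rad.
Destination latitude: φ₂ = arcsin( sin φ₁ cos δ + cos φ₁ sin δ cos θ ) = arcsin(-0.454251) = -27.017°.
Then Δλ = atan2(-0.001193, 0.791059) = -0.001508 rad, from sin θ sin δ cos φ₁ over cos δ − sin φ₁ sin φ₂.
λ₂ = 168.657° + -0.086° = 168.571°.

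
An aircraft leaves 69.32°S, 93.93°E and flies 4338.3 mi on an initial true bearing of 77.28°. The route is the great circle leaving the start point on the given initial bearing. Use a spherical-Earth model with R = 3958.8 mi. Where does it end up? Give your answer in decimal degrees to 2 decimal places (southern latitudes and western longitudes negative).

The arc subtends δ = 4338.3/3958.8 = 1.095862 rad at the centre.
Converting: φ₁ = -1.209862 rad, θ = 1.348790 rad.
sin φ₂ = sin φ₁ cos δ + cos φ₁ sin δ cos θ = (-0.935567)(0.457280) + (0.353148)(0.889323)(0.220187) = -0.358663
φ₂ = asin(-0.358663) = -0.366836 rad = -21.02°.
Δλ = atan2( sin θ sin δ cos φ₁ , cos δ − sin φ₁ sin φ₂ ) = atan2(0.306355, 0.121726) = 1.192589 rad = 68.33°.
λ₂ = 93.93° + 68.33° = 162.26°.

latitude -21.02°, longitude 162.26°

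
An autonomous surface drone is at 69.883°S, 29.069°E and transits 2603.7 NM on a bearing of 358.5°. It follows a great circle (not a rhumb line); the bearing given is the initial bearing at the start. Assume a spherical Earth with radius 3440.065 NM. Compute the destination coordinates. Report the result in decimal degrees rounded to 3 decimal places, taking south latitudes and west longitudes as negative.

Central angle δ = d/R = 0.756875 rad.
Converting: φ₁ = -1.219688 rad, θ = 6.257005 rad.
sin φ₂ = sin φ₁ cos δ + cos φ₁ sin δ cos θ = (-0.938992)(0.726985) + (0.343938)(0.686653)(0.999657) = -0.446548
φ₂ = asin(-0.446548) = -0.462904 rad = -26.522°.
For the longitude increment, Δλ = atan2( sin θ sin δ cos φ₁, cos δ − sin φ₁ sin φ₂ ) = atan2(-0.006182, 0.307680) = -1.151°.
Hence λ₂ = 29.069° + -1.151° = 27.918°.

latitude -26.522°, longitude 27.918°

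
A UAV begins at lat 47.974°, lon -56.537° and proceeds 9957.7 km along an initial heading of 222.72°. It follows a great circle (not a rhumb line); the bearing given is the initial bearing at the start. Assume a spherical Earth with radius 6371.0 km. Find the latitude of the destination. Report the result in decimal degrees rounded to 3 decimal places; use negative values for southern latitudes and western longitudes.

δ = 9957.7/6371 = 1.562973 rad (89.5517°).
Converting: φ₁ = 0.837304 rad, θ = 3.887197 rad.
Destination latitude: φ₂ = arcsin( sin φ₁ cos δ + cos φ₁ sin δ cos θ ) = arcsin(-0.486017) = -29.079°.
For the longitude increment, Δλ = atan2( sin θ sin δ cos φ₁, cos δ − sin φ₁ sin φ₂ ) = atan2(-0.454164, 0.368856) = -50.918°.
λ₂ = -56.537° + -50.918° = -107.455°.

latitude -29.079°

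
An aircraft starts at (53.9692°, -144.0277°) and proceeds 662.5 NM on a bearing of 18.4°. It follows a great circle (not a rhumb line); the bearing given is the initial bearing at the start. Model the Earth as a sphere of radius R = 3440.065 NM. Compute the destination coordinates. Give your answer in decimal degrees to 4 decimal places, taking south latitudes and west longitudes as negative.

Angular distance δ = d/R = 662.5 / 3440.065 = 0.192584 rad.
Start latitude φ₁ = 0.941940 rad; initial bearing θ = 0.321141 rad.
sin φ₂ = sin φ₁ cos δ + cos φ₁ sin δ cos θ = (0.808701)(0.981513) + (0.588220)(0.191395)(0.948876) = 0.900577
φ₂ = asin(0.900577) = 1.121096 rad = 64.2341°.
Δλ = atan2( sin θ sin δ cos φ₁ , cos δ − sin φ₁ sin φ₂ ) = atan2(0.035537, 0.253215) = 0.139431 rad = 7.9888°.
λ₂ = -144.0277° + 7.9888° = -136.0389°.

latitude 64.2341°, longitude -136.0389°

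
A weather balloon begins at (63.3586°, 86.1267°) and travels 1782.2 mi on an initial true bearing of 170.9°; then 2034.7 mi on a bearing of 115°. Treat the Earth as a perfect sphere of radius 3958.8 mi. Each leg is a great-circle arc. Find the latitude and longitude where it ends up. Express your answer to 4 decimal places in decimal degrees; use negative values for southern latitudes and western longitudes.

Apply the spherical direct solution leg by leg, carrying full precision between legs.
Leg 1: from (63.3586°, 86.1267°), δ = 1782.2/3958.8 = 0.450187 rad, θ = 170.9° → φ = 37.7425°, λ = 91.1194°.
Leg 2: from (37.7425°, 91.1194°), δ = 2034.7/3958.8 = 0.513969 rad, θ = 115° → φ = 21.6371°, λ = 119.7624°.

latitude 21.6371°, longitude 119.7624°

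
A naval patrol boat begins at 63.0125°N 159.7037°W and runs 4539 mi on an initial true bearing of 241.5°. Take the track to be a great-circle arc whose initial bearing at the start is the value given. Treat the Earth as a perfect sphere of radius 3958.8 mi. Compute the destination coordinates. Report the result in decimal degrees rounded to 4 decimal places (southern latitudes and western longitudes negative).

latitude 9.7566°, longitude 145.9390°

Angular distance δ = d/R = 4539 / 3958.8 = 1.146560 rad.
Converting: φ₁ = 1.099776 rad, θ = 4.214970 rad.
sin φ₂ = sin φ₁ cos δ + cos φ₁ sin δ cos θ = (0.891106)(0.411625) + (0.453796)(0.911353)(-0.477159) = 0.169464
φ₂ = asin(0.169464) = 0.170286 rad = 9.7566°.
Then Δλ = atan2(-0.363451, 0.260615) = -0.948714 rad, from sin θ sin δ cos φ₁ over cos δ − sin φ₁ sin φ₂.
λ₂ = -159.7037° + -54.3573° = -214.0610°, normalized to (−180°, 180°] → 145.9390°.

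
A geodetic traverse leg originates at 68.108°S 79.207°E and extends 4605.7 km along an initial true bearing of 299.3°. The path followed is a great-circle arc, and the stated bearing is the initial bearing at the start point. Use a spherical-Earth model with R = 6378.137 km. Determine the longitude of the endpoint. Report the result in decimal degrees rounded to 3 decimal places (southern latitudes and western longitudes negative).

The arc subtends δ = 4605.7/6378.137 = 0.722107 rad at the centre.
Converting: φ₁ = -1.188709 rad, θ = 5.223770 rad.
sin φ₂ = sin φ₁ cos δ + cos φ₁ sin δ cos θ = (-0.927888)(0.750414) + (0.372858)(0.660968)(0.489382) = -0.575694
φ₂ = asin(-0.575694) = -0.613453 rad = -35.148°.
Δλ = atan2( sin θ sin δ cos φ₁ , cos δ − sin φ₁ sin φ₂ ) = atan2(-0.214919, 0.216235) = -0.782346 rad = -44.825°.
λ₂ = λ₁ + Δλ = 34.382°.

longitude 34.382°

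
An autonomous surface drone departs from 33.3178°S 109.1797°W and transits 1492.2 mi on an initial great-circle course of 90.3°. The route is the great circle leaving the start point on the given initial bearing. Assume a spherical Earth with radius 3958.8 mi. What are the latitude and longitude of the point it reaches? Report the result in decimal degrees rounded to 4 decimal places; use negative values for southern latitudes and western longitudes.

latitude -30.8193°, longitude -83.8018°

Central angle δ = d/R = 0.376932 rad.
Converting: φ₁ = -0.581505 rad, θ = 1.576032 rad.
Destination latitude: φ₂ = arcsin( sin φ₁ cos δ + cos φ₁ sin δ cos θ ) = arcsin(-0.512332) = -30.8193°.
For the longitude increment, Δλ = atan2( sin θ sin δ cos φ₁, cos δ − sin φ₁ sin φ₂ ) = atan2(0.307569, 0.648383) = 25.3779°.
λ₂ = -109.1797° + 25.3779° = -83.8018°.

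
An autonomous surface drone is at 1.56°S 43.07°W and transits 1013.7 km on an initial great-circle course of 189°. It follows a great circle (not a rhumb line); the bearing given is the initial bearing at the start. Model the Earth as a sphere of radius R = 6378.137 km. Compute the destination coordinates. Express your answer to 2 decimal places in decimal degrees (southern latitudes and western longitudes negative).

latitude -10.55°, longitude -44.51°

The arc subtends δ = 1013.7/6378.137 = 0.158934 rad at the centre.
Start latitude φ₁ = -0.027227 rad; initial bearing θ = 3.298672 rad.
Destination latitude: φ₂ = arcsin( sin φ₁ cos δ + cos φ₁ sin δ cos θ ) = arcsin(-0.183140) = -10.55°.
Then Δλ = atan2(-0.024749, 0.982411) = -0.025187 rad, from sin θ sin δ cos φ₁ over cos δ − sin φ₁ sin φ₂.
λ₂ = λ₁ + Δλ = -44.51°.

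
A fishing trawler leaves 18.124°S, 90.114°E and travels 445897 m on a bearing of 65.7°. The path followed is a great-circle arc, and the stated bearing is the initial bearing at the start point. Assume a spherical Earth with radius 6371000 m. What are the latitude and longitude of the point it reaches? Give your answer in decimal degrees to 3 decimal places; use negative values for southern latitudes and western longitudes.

Angular distance δ = d/R = 445897 / 6371000 = 0.069989 rad.
With φ₁ = -18.124° = -0.316323 rad and θ = 65.7° = 1.146681 rad:
Destination latitude: φ₂ = arcsin( sin φ₁ cos δ + cos φ₁ sin δ cos θ ) = arcsin(-0.282963) = -16.437°.
For the longitude increment, Δλ = atan2( sin θ sin δ cos φ₁, cos δ − sin φ₁ sin φ₂ ) = atan2(0.060574, 0.909529) = 3.810°.
Hence λ₂ = 90.114° + 3.810° = 93.924°.

latitude -16.437°, longitude 93.924°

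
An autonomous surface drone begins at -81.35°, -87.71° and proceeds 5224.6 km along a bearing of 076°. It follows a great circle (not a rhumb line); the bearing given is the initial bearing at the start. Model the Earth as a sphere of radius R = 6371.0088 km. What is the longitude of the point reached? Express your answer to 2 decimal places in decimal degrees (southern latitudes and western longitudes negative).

Angular distance δ = d/R = 5224.6 / 6371.0088 = 0.820059 rad.
Start latitude φ₁ = -1.419825 rad; initial bearing θ = 1.326450 rad.
Destination latitude: φ₂ = arcsin( sin φ₁ cos δ + cos φ₁ sin δ cos θ ) = arcsin(-0.647815) = -40.38°.
Then Δλ = atan2(0.106702, 0.041732) = 1.197981 rad, from sin θ sin δ cos φ₁ over cos δ − sin φ₁ sin φ₂.
λ₂ = λ₁ + Δλ = -19.07°.

longitude -19.07°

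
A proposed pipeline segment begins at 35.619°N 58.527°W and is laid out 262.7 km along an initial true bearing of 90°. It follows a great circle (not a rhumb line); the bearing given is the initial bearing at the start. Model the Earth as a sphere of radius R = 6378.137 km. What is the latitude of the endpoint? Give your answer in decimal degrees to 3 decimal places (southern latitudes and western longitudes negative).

latitude 35.584°

Angular distance δ = d/R = 262.7 / 6378.137 = 0.041188 rad.
Start latitude φ₁ = 0.621669 rad; initial bearing θ = 1.570796 rad.
Destination latitude: φ₂ = arcsin( sin φ₁ cos δ + cos φ₁ sin δ cos θ ) = arcsin(0.581899) = 35.584°.
Then Δλ = atan2(0.033472, 0.660258) = 0.050652 rad, from sin θ sin δ cos φ₁ over cos δ − sin φ₁ sin φ₂.
λ₂ = -58.527° + 2.902° = -55.625°.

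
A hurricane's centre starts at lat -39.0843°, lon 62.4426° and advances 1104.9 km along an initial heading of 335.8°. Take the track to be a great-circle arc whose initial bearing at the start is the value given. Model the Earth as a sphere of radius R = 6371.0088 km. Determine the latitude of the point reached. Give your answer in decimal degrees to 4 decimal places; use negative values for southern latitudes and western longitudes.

latitude -29.9229°

The arc subtends δ = 1104.9/6371.0088 = 0.173426 rad at the centre.
Start latitude φ₁ = -0.682150 rad; initial bearing θ = 5.860816 rad.
sin φ₂ = sin φ₁ cos δ + cos φ₁ sin δ cos θ = (-0.630463)(0.984999) + (0.776219)(0.172558)(0.912120) = -0.498834
φ₂ = asin(-0.498834) = -0.522253 rad = -29.9229°.
Then Δλ = atan2(-0.054906, 0.670503) = -0.081706 rad, from sin θ sin δ cos φ₁ over cos δ − sin φ₁ sin φ₂.
λ₂ = λ₁ + Δλ = 57.7612°.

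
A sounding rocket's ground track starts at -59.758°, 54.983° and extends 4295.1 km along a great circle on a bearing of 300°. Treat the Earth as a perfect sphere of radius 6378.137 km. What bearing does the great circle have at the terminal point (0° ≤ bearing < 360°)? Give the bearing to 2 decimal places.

final bearing 329.34°

δ = 4295.1/6378.137 = 0.673410 rad (38.5835°).
Converting: φ₁ = -1.042974 rad, θ = 5.235988 rad.
Destination latitude: φ₂ = arcsin( sin φ₁ cos δ + cos φ₁ sin δ cos θ ) = arcsin(-0.518262) = -31.216°.
Δλ = atan2( sin θ sin δ cos φ₁ , cos δ − sin φ₁ sin φ₂ ) = atan2(-0.272024, 0.333970) = -0.683529 rad = -39.163°.
λ₂ = 54.983° + -39.163° = 15.820°.
The forward bearing on arrival equals the back-azimuth from the destination plus 180°.
Back-azimuth from P₂ (-31.22°, 15.82°) to P₁ (-59.76°, 54.98°), with Δλ' = λ₁ − λ₂ = 39.16°: atan2( sin Δλ' cos φ₁ , cos φ₂ sin φ₁ − sin φ₂ cos φ₁ cos Δλ' ) = 149.34°.
Final bearing = (149.34° + 180°) mod 360° = 329.34°.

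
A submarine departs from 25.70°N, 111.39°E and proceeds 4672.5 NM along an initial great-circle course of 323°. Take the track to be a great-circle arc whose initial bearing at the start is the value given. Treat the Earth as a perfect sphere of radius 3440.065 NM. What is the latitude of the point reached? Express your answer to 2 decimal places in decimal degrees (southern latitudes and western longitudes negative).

The arc subtends δ = 4672.5/3440.065 = 1.358259 rad at the centre.
Converting: φ₁ = 0.448550 rad, θ = 5.637413 rad.
Destination latitude: φ₂ = arcsin( sin φ₁ cos δ + cos φ₁ sin δ cos θ ) = arcsin(0.794916) = 52.65°.
For the longitude increment, Δλ = atan2( sin θ sin δ cos φ₁, cos δ − sin φ₁ sin φ₂ ) = atan2(-0.530080, -0.133782) = -104.16°.
λ₂ = 111.39° + -104.16° = 7.23°.

latitude 52.65°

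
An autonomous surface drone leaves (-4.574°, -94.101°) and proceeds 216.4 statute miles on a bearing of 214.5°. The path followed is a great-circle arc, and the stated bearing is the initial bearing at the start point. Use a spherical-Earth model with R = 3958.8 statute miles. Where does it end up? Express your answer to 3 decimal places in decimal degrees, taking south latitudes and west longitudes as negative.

The arc subtends δ = 216.4/3958.8 = 0.054663 rad at the centre.
With φ₁ = -4.574° = -0.079831 rad and θ = 214.5° = 3.743731 rad:
sin φ₂ = sin φ₁ cos δ + cos φ₁ sin δ cos θ = (-0.079747)(0.998506) + (0.996815)(0.054636)(-0.824126) = -0.124511
φ₂ = asin(-0.124511) = -0.124835 rad = -7.153°.
Δλ = atan2( sin θ sin δ cos φ₁ , cos δ − sin φ₁ sin φ₂ ) = atan2(-0.030848, 0.988577) = -0.031194 rad = -1.787°.
Hence λ₂ = -94.101° + -1.787° = -95.888°.

latitude -7.153°, longitude -95.888°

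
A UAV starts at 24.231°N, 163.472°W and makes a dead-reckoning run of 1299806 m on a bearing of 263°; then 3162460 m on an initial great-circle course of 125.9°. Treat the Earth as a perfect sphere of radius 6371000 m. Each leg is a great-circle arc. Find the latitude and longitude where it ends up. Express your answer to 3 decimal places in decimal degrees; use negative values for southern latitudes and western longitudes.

Apply the spherical direct solution leg by leg, carrying full precision between legs.
Leg 1: from (24.231°, -163.472°), δ = 1299806/6371000 = 0.204019 rad, θ = 263° → φ = 22.296°, λ = -176.025°.
Leg 2: from (22.296°, -176.025°), δ = 3162460/6371000 = 0.496384 rad, θ = 125.9° → φ = 4.314°, λ = -153.265°.

latitude 4.314°, longitude -153.265°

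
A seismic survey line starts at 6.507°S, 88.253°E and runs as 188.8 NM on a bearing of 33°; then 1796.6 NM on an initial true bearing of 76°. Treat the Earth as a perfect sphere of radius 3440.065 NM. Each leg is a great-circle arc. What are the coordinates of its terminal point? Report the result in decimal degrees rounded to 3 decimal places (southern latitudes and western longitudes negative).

Apply the spherical direct solution leg by leg, carrying full precision between legs.
Leg 1: from (-6.507°, 88.253°), δ = 188.8/3440.065 = 0.054883 rad, θ = 33° → φ = -3.867°, λ = 89.969°.
Leg 2: from (-3.867°, 89.969°), δ = 1796.6/3440.065 = 0.522258 rad, θ = 76° → φ = 3.552°, λ = 118.978°.

latitude 3.552°, longitude 118.978°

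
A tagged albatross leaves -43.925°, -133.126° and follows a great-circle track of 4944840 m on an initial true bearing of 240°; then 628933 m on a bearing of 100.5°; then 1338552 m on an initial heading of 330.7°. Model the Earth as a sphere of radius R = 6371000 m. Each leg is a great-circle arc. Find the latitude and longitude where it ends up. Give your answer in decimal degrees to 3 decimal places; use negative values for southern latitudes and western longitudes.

Apply the spherical direct solution leg by leg, carrying full precision between legs.
Leg 1: from (-43.925°, -133.126°), δ = 4944840/6371000 = 0.776148 rad, θ = 240° → φ = -48.359°, λ = 160.944°.
Leg 2: from (-48.359°, 160.944°), δ = 628933/6371000 = 0.098718 rad, θ = 100.5° → φ = -49.080°, λ = 169.452°.
Leg 3: from (-49.080°, 169.452°), δ = 1338552/6371000 = 0.210101 rad, θ = 330.7° → φ = -38.307°, λ = 161.978°.

latitude -38.307°, longitude 161.978°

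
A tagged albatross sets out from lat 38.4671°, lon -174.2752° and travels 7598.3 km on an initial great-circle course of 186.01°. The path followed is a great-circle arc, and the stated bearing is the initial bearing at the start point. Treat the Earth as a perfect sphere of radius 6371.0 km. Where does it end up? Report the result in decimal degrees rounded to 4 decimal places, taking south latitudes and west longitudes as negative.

latitude -29.6022°, longitude 179.2993°

Angular distance δ = d/R = 7598.3 / 6371 = 1.192639 rad.
Converting: φ₁ = 0.671378 rad, θ = 3.246487 rad.
sin φ₂ = sin φ₁ cos δ + cos φ₁ sin δ cos θ = (0.622065)(0.369209) + (0.782965)(0.929346)(-0.994504) = -0.493975
φ₂ = asin(-0.493975) = -0.516655 rad = -29.6022°.
Δλ = atan2( sin θ sin δ cos φ₁ , cos δ − sin φ₁ sin φ₂ ) = atan2(-0.076186, 0.676493) = -0.112146 rad = -6.4255°.
λ₂ = -174.2752° + -6.4255° = -180.7007°, normalized to (−180°, 180°] → 179.2993°.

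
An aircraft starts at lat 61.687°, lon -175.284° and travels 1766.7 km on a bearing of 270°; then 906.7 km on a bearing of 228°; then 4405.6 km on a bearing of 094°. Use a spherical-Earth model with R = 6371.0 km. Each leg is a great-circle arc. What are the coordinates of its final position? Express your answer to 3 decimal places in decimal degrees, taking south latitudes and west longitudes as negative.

latitude 35.404°, longitude -164.802°

Apply the spherical direct solution leg by leg, carrying full precision between legs.
Leg 1: from (61.687°, -175.284°), δ = 1766.7/6371 = 0.277303 rad, θ = 270° → φ = 57.859°, λ = 153.747°.
Leg 2: from (57.859°, 153.747°), δ = 906.7/6371 = 0.142317 rad, θ = 228° → φ = 51.970°, λ = 143.895°.
Leg 3: from (51.970°, 143.895°), δ = 4405.6/6371 = 0.691508 rad, θ = 94° → φ = 35.404°, λ = -164.802°.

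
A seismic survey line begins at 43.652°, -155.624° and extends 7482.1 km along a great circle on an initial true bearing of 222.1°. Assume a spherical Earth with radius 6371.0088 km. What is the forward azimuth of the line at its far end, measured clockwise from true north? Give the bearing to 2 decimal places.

final bearing 209.89°

Angular distance δ = d/R = 7482.1 / 6371.0088 = 1.174398 rad.
With φ₁ = 43.652° = 0.761871 rad and θ = 222.1° = 3.876376 rad:
Destination latitude: φ₂ = arcsin( sin φ₁ cos δ + cos φ₁ sin δ cos θ ) = arcsin(-0.228710) = -13.221°.
Δλ = atan2( sin θ sin δ cos φ₁ , cos δ − sin φ₁ sin φ₂ ) = atan2(-0.447470, 0.543971) = -0.688369 rad = -39.441°.
λ₂ = -155.624° + -39.441° = -195.065°, normalized to (−180°, 180°] → 164.935°.
The forward bearing on arrival equals the back-azimuth from the destination plus 180°.
Back-azimuth from P₂ (-13.22°, 164.94°) to P₁ (43.65°, -155.62°), with Δλ' = λ₁ − λ₂ = -320.56°: atan2( sin Δλ' cos φ₁ , cos φ₂ sin φ₁ − sin φ₂ cos φ₁ cos Δλ' ) = 29.89°.
Final bearing = (29.89° + 180°) mod 360° = 209.89°.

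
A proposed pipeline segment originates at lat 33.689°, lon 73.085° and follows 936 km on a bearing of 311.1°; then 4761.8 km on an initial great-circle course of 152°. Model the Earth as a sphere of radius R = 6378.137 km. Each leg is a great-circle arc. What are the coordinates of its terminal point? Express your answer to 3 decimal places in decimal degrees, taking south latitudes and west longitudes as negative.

Apply the spherical direct solution leg by leg, carrying full precision between legs.
Leg 1: from (33.689°, 73.085°), δ = 936/6378.137 = 0.146751 rad, θ = 311.1° → φ = 38.955°, λ = 64.939°.
Leg 2: from (38.955°, 64.939°), δ = 4761.8/6378.137 = 0.746582 rad, θ = 152° → φ = -0.277°, λ = 83.532°.

latitude -0.277°, longitude 83.532°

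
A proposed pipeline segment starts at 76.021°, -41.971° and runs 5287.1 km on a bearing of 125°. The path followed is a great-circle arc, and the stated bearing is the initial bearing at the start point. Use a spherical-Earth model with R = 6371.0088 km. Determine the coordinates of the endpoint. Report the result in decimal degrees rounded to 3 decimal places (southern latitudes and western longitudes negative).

latitude 33.556°, longitude 4.521°

Angular distance δ = d/R = 5287.1 / 6371.0088 = 0.829869 rad.
With φ₁ = 76.021° = 1.326817 rad and θ = 125° = 2.181662 rad:
Destination latitude: φ₂ = arcsin( sin φ₁ cos δ + cos φ₁ sin δ cos θ ) = arcsin(0.552750) = 33.556°.
Δλ = atan2( sin θ sin δ cos φ₁ , cos δ − sin φ₁ sin φ₂ ) = atan2(0.146004, 0.138593) = 0.811433 rad = 46.492°.
λ₂ = -41.971° + 46.492° = 4.521°.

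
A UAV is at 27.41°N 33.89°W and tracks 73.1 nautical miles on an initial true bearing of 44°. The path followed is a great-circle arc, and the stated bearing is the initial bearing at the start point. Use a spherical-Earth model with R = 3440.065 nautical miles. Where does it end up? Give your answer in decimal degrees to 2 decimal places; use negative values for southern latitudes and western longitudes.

δ = 73.1/3440.065 = 0.021250 rad (1.2175°).
Start latitude φ₁ = 0.478395 rad; initial bearing θ = 0.767945 rad.
Applying the spherical law of cosines for sides, sin φ₂ = sin φ₁ cos δ + cos φ₁ sin δ cos θ = 0.473819, so φ₂ = 28.28°.
Δλ = atan2( sin θ sin δ cos φ₁ , cos δ − sin φ₁ sin φ₂ ) = atan2(0.013103, 0.781649) = 0.016762 rad = 0.96°.
Hence λ₂ = -33.89° + 0.96° = -32.93°.

latitude 28.28°, longitude -32.93°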